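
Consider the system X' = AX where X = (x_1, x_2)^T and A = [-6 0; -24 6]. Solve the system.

Coefficient matrix A = [[-6, 0], [-24, 6]].
Characteristic polynomial det(A - λI) = λ^2 - 36 = 0.
Eigenvalues λ = -6, 6.
For λ=-6: (A-λI) row 2 is [-24, 12], so an eigenvector is (-1, -2).
For λ=6: (A-λI) row 1 is [-12, 0], so an eigenvector is (0, -1).
General solution: K_1e^(-6t)(-1,-2) + K_2e^(6t)(0,-1).

x_1(t) = -K_1e^(-6t), x_2(t) = -2K_1e^(-6t) - K_2e^(6t)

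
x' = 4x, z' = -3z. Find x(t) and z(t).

Coefficient matrix A = [[4, 0], [0, -3]].
Characteristic polynomial det(A - λI) = λ^2 - λ - 12 = 0.
Eigenvalues λ = -3, 4.
For λ=-3: (A-λI) row 1 is [7, 0], so an eigenvector is (0, 1).
For λ=4: (A-λI) row 2 is [0, -7], so an eigenvector is (-1, 0).
General solution: C_1e^(-3t)(0,1) + C_2e^(4t)(-1,0).

x(t) = -C_2e^(4t), z(t) = C_1e^(-3t)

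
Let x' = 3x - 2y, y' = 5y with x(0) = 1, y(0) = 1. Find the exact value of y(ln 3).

A = [[3,-2],[0,5]]; eigenvalues λ = 5, 3.
Eigenvectors: (-1,1) for λ=5, (-1,0) for λ=3.
From the initial condition, c_1 = 1, c_2 = -2.
y(ln 3) = (1)(3^5)(1) + (-2)(3^3)(0) = 243.

243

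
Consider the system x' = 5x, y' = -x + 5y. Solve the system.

x(t) = -c_2e^(5t), y(t) = c_1e^(5t) + c_2te^(5t) + 3c_2e^(5t)

Coefficient matrix A = [[5, 0], [-1, 5]].
Characteristic polynomial det(A - λI) = λ^2 - 10λ + 25 = 0.
Single eigenvalue λ = 5 with algebraic multiplicity 2.
Eigenvector v = (0,1); generalized eigenvector w with (A-λI)w=v is (-1,3).
General solution: e^(5t)[c_1·v + c_2·(t·v + w)].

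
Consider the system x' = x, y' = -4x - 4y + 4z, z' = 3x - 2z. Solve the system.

x(t) = K_3e^(t), y(t) = -2K_1e^(-2t) + K_2e^(-4t), z(t) = -K_1e^(-2t) + K_3e^(t)

Coefficient matrix A = [[1, 0, 0], [-4, -4, 4], [3, 0, -2]].
det(A - λI) = 0 gives eigenvalues λ = -2, -4, 1.
For λ=-2: eigenvector (0,-2,-1).
For λ=-4: eigenvector (0,1,0).
For λ=1: eigenvector (1,0,1).
General solution: K_1e^(-2t)(0,-2,-1) + K_2e^(-4t)(0,1,0) + K_3e^(t)(1,0,1).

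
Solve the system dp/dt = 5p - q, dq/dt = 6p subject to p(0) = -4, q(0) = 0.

p(t) = -12e^(3t) + 8e^(2t), q(t) = -24e^(3t) + 24e^(2t)

Coefficient matrix A = [[5, -1], [6, 0]].
Characteristic polynomial det(A - λI) = λ^2 - 5λ + 6 = 0.
Eigenvalues λ = 3, 2.
For λ=3: (A-λI) row 1 is [2, -1], so an eigenvector is (-1, -2).
For λ=2: (A-λI) row 1 is [3, -1], so an eigenvector is (-1, -3).
General solution: c_1e^(3t)(-1,-2) + c_2e^(2t)(-1,-3).
Applying p(0)=-4, q(0)=0 gives c_1=12, c_2=-8.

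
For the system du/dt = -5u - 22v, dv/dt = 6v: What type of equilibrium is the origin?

saddle

A = [[-5,-22],[0,6]]; det(A-λI) = λ^2 - λ - 30.
λ = -5, 6: opposite signs.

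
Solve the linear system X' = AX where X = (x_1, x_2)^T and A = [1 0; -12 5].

x_1(t) = -K_2e^(t), x_2(t) = K_1e^(5t) - 3K_2e^(t)

Coefficient matrix A = [[1, 0], [-12, 5]].
Characteristic polynomial det(A - λI) = λ^2 - 6λ + 5 = 0.
Eigenvalues λ = 5, 1.
For λ=5: (A-λI) row 1 is [-4, 0], so an eigenvector is (0, 1).
For λ=1: (A-λI) row 2 is [-12, 4], so an eigenvector is (-1, -3).
General solution: K_1e^(5t)(0,1) + K_2e^(t)(-1,-3).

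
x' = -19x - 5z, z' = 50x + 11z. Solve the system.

x(t) = c_1e^(-4t)cos(5t) + c_2e^(-4t)sin(5t), z(t) = c_1e^(-4t)sin(5t) - 3c_1e^(-4t)cos(5t) - 3c_2e^(-4t)sin(5t) - c_2e^(-4t)cos(5t)

Coefficient matrix A = [[-19, -5], [50, 11]].
Characteristic polynomial det(A - λI) = λ^2 + 8λ + 41 = 0.
Eigenvalues λ = -4 ± 5i (complex conjugate pair).
For λ=-4+5i: an eigenvector is (1,-3) - i(0,1) = (1, -3 - i).
A real fundamental pair from Re and Im of e^((-4+5i)t)v: X_1 = e^(-4t)(cos(5t)·(1,-3) + sin(5t)·(0,1)), X_2 = e^(-4t)(sin(5t)·(1,-3) - cos(5t)·(0,1)).
General solution: c_1X_1 + c_2X_2.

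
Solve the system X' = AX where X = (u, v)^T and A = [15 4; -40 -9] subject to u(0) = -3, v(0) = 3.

u(t) = -6e^(3t)sin(4t) - 3e^(3t)cos(4t), v(t) = 21e^(3t)sin(4t) + 3e^(3t)cos(4t)

Coefficient matrix A = [[15, 4], [-40, -9]].
Characteristic polynomial det(A - λI) = λ^2 - 6λ + 25 = 0.
Eigenvalues λ = 3 ± 4i (complex conjugate pair).
For λ=3+4i: an eigenvector is (-1,3) - i(0,1) = (-1, 3 - i).
A real fundamental pair from Re and Im of e^((3+4i)t)v: X_1 = e^(3t)(cos(4t)·(-1,3) + sin(4t)·(0,1)), X_2 = e^(3t)(sin(4t)·(-1,3) - cos(4t)·(0,1)).
General solution: K_1X_1 + K_2X_2.
Applying u(0)=-3, v(0)=3 gives K_1=3, K_2=6.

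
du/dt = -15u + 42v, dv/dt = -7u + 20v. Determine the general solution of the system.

u(t) = 2C_1e^(6t) + 3C_2e^(-t), v(t) = C_1e^(6t) + C_2e^(-t)

Coefficient matrix A = [[-15, 42], [-7, 20]].
Characteristic polynomial det(A - λI) = λ^2 - 5λ - 6 = 0.
Eigenvalues λ = 6, -1.
For λ=6: (A-λI) row 1 is [-21, 42], so an eigenvector is (2, 1).
For λ=-1: (A-λI) row 1 is [-14, 42], so an eigenvector is (3, 1).
General solution: C_1e^(6t)(2,1) + C_2e^(-t)(3,1).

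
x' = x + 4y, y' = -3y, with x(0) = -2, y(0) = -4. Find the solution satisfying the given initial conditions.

Coefficient matrix A = [[1, 4], [0, -3]].
Characteristic polynomial det(A - λI) = λ^2 + 2λ - 3 = 0.
Eigenvalues λ = 1, -3.
For λ=1: (A-λI) row 1 is [0, 4], so an eigenvector is (1, 0).
For λ=-3: (A-λI) row 1 is [4, 4], so an eigenvector is (1, -1).
General solution: C_1e^(t)(1,0) + C_2e^(-3t)(1,-1).
Applying x(0)=-2, y(0)=-4 gives C_1=-6, C_2=4.

x(t) = -6e^(t) + 4e^(-3t), y(t) = -4e^(-3t)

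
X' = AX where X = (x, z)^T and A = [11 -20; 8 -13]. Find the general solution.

x(t) = 2c_1e^(-t)sin(4t) - c_1e^(-t)cos(4t) - c_2e^(-t)sin(4t) - 2c_2e^(-t)cos(4t), z(t) = c_1e^(-t)sin(4t) - c_1e^(-t)cos(4t) - c_2e^(-t)sin(4t) - c_2e^(-t)cos(4t)

Coefficient matrix A = [[11, -20], [8, -13]].
Characteristic polynomial det(A - λI) = λ^2 + 2λ + 17 = 0.
Eigenvalues λ = -1 ± 4i (complex conjugate pair).
For λ=-1+4i: an eigenvector is (-1,-1) - i(2,1) = (-1 - 2i, -1 - i).
A real fundamental pair from Re and Im of e^((-1+4i)t)v: X_1 = e^(-t)(cos(4t)·(-1,-1) + sin(4t)·(2,1)), X_2 = e^(-t)(sin(4t)·(-1,-1) - cos(4t)·(2,1)).
General solution: c_1X_1 + c_2X_2.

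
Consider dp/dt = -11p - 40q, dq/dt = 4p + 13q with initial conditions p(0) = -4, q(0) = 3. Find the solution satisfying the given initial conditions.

p(t) = -18e^(t)sin(4t) - 4e^(t)cos(4t), q(t) = 5e^(t)sin(4t) + 3e^(t)cos(4t)

Coefficient matrix A = [[-11, -40], [4, 13]].
Characteristic polynomial det(A - λI) = λ^2 - 2λ + 17 = 0.
Eigenvalues λ = 1 ± 4i (complex conjugate pair).
For λ=1+4i: an eigenvector is (-3,1) - i(-1,0) = (-3 + i, 1).
A real fundamental pair from Re and Im of e^((1+4i)t)v: X_1 = e^(t)(cos(4t)·(-3,1) + sin(4t)·(-1,0)), X_2 = e^(t)(sin(4t)·(-3,1) - cos(4t)·(-1,0)).
General solution: C_1X_1 + C_2X_2.
Applying p(0)=-4, q(0)=3 gives C_1=3, C_2=5.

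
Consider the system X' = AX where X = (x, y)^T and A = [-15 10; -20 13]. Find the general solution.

x(t) = -K_1e^(-t)sin(2t) - 2K_1e^(-t)cos(2t) - 2K_2e^(-t)sin(2t) + K_2e^(-t)cos(2t), y(t) = -K_1e^(-t)sin(2t) - 3K_1e^(-t)cos(2t) - 3K_2e^(-t)sin(2t) + K_2e^(-t)cos(2t)

Coefficient matrix A = [[-15, 10], [-20, 13]].
Characteristic polynomial det(A - λI) = λ^2 + 2λ + 5 = 0.
Eigenvalues λ = -1 ± 2i (complex conjugate pair).
For λ=-1+2i: an eigenvector is (-2,-3) - i(-1,-1) = (-2 + i, -3 + i).
A real fundamental pair from Re and Im of e^((-1+2i)t)v: X_1 = e^(-t)(cos(2t)·(-2,-3) + sin(2t)·(-1,-1)), X_2 = e^(-t)(sin(2t)·(-2,-3) - cos(2t)·(-1,-1)).
General solution: K_1X_1 + K_2X_2.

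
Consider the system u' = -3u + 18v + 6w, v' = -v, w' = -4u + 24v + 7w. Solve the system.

u(t) = 3K_1e^(t) + K_3e^(3t), v(t) = K_2e^(-t), w(t) = 2K_1e^(t) - 3K_2e^(-t) + K_3e^(3t)

Coefficient matrix A = [[-3, 18, 6], [0, -1, 0], [-4, 24, 7]].
det(A - λI) = 0 gives eigenvalues λ = 1, -1, 3.
For λ=1: eigenvector (3,0,2).
For λ=-1: eigenvector (0,1,-3).
For λ=3: eigenvector (1,0,1).
General solution: K_1e^(t)(3,0,2) + K_2e^(-t)(0,1,-3) + K_3e^(3t)(1,0,1).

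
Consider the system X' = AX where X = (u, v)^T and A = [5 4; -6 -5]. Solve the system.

Coefficient matrix A = [[5, 4], [-6, -5]].
Characteristic polynomial det(A - λI) = λ^2 - 1 = 0.
Eigenvalues λ = 1, -1.
For λ=1: (A-λI) row 1 is [4, 4], so an eigenvector is (-1, 1).
For λ=-1: (A-λI) row 1 is [6, 4], so an eigenvector is (2, -3).
General solution: C_1e^(t)(-1,1) + C_2e^(-t)(2,-3).

u(t) = -C_1e^(t) + 2C_2e^(-t), v(t) = C_1e^(t) - 3C_2e^(-t)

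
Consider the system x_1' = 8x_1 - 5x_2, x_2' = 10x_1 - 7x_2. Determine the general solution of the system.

Coefficient matrix A = [[8, -5], [10, -7]].
Characteristic polynomial det(A - λI) = λ^2 - λ - 6 = 0.
Eigenvalues λ = -2, 3.
For λ=-2: (A-λI) row 1 is [10, -5], so an eigenvector is (-1, -2).
For λ=3: (A-λI) row 1 is [5, -5], so an eigenvector is (1, 1).
General solution: C_1e^(-2t)(-1,-2) + C_2e^(3t)(1,1).

x_1(t) = -C_1e^(-2t) + C_2e^(3t), x_2(t) = -2C_1e^(-2t) + C_2e^(3t)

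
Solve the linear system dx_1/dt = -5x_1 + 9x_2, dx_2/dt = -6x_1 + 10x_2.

Coefficient matrix A = [[-5, 9], [-6, 10]].
Characteristic polynomial det(A - λI) = λ^2 - 5λ + 4 = 0.
Eigenvalues λ = 4, 1.
For λ=4: (A-λI) row 1 is [-9, 9], so an eigenvector is (1, 1).
For λ=1: (A-λI) row 1 is [-6, 9], so an eigenvector is (-3, -2).
General solution: c_1e^(4t)(1,1) + c_2e^(t)(-3,-2).

x_1(t) = c_1e^(4t) - 3c_2e^(t), x_2(t) = c_1e^(4t) - 2c_2e^(t)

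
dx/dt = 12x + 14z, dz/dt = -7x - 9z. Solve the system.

x(t) = 2c_1e^(5t) - c_2e^(-2t), z(t) = -c_1e^(5t) + c_2e^(-2t)

Coefficient matrix A = [[12, 14], [-7, -9]].
Characteristic polynomial det(A - λI) = λ^2 - 3λ - 10 = 0.
Eigenvalues λ = 5, -2.
For λ=5: (A-λI) row 1 is [7, 14], so an eigenvector is (2, -1).
For λ=-2: (A-λI) row 1 is [14, 14], so an eigenvector is (-1, 1).
General solution: c_1e^(5t)(2,-1) + c_2e^(-2t)(-1,1).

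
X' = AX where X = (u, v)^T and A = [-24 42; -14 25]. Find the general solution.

Coefficient matrix A = [[-24, 42], [-14, 25]].
Characteristic polynomial det(A - λI) = λ^2 - λ - 12 = 0.
Eigenvalues λ = 4, -3.
For λ=4: (A-λI) row 1 is [-28, 42], so an eigenvector is (-3, -2).
For λ=-3: (A-λI) row 1 is [-21, 42], so an eigenvector is (2, 1).
General solution: K_1e^(4t)(-3,-2) + K_2e^(-3t)(2,1).

u(t) = -3K_1e^(4t) + 2K_2e^(-3t), v(t) = -2K_1e^(4t) + K_2e^(-3t)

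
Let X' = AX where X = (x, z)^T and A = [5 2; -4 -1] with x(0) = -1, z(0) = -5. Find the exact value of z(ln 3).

153

A = [[5,2],[-4,-1]]; eigenvalues λ = 3, 1.
Eigenvectors: (1,-1) for λ=3, (1,-2) for λ=1.
From the initial condition, c_1 = -7, c_2 = 6.
z(ln 3) = (-7)(3^3)(-1) + (6)(3^1)(-2) = 153.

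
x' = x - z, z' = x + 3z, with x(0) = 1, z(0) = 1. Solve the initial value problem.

Coefficient matrix A = [[1, -1], [1, 3]].
Characteristic polynomial det(A - λI) = λ^2 - 4λ + 4 = 0.
Single eigenvalue λ = 2 with algebraic multiplicity 2.
Eigenvector v = (1,-1); generalized eigenvector w with (A-λI)w=v is (0,-1).
General solution: e^(2t)[C_1·v + C_2·(t·v + w)].
Applying x(0)=1, z(0)=1 gives C_1=1, C_2=-2.

x(t) = -2te^(2t) + e^(2t), z(t) = 2te^(2t) + e^(2t)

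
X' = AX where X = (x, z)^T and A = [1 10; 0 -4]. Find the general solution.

x(t) = -2K_1e^(-4t) - K_2e^(t), z(t) = K_1e^(-4t)

Coefficient matrix A = [[1, 10], [0, -4]].
Characteristic polynomial det(A - λI) = λ^2 + 3λ - 4 = 0.
Eigenvalues λ = -4, 1.
For λ=-4: (A-λI) row 1 is [5, 10], so an eigenvector is (-2, 1).
For λ=1: (A-λI) row 1 is [0, 10], so an eigenvector is (-1, 0).
General solution: K_1e^(-4t)(-2,1) + K_2e^(t)(-1,0).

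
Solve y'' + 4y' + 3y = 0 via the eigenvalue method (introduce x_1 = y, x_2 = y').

y(t) = K_1e^(-3t) + K_2e^(-t)

Let x_1 = y, x_2 = y'. Then x_1' = x_2 and x_2' = -3x_1 - 4x_2.
A = [[0,1],[-3,-4]]; det(A-λI) = λ^2 + 4λ + 3.
Eigenvalues λ = -3, -1 with eigenvectors (1,-3), (1,-1).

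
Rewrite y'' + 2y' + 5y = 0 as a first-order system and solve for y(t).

y(t) = c_1e^(-t)cos(2t) + c_2e^(-t)sin(2t)

Let x_1 = y, x_2 = y'. Then x_1' = x_2 and x_2' = -5x_1 - 2x_2.
A = [[0,1],[-5,-2]]; det(A-λI) = λ^2 + 2λ + 5.
Eigenvalues λ = -1 ± 2i.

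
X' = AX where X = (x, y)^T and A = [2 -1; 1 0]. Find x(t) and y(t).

x(t) = -C_1e^(t) - C_2te^(t) - 2C_2e^(t), y(t) = -C_1e^(t) - C_2te^(t) - C_2e^(t)

Coefficient matrix A = [[2, -1], [1, 0]].
Characteristic polynomial det(A - λI) = λ^2 - 2λ + 1 = 0.
Single eigenvalue λ = 1 with algebraic multiplicity 2.
Eigenvector v = (-1,-1); generalized eigenvector w with (A-λI)w=v is (-2,-1).
General solution: e^(t)[C_1·v + C_2·(t·v + w)].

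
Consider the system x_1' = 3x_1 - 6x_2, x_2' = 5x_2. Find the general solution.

Coefficient matrix A = [[3, -6], [0, 5]].
Characteristic polynomial det(A - λI) = λ^2 - 8λ + 15 = 0.
Eigenvalues λ = 5, 3.
For λ=5: (A-λI) row 1 is [-2, -6], so an eigenvector is (-3, 1).
For λ=3: (A-λI) row 1 is [0, -6], so an eigenvector is (1, 0).
General solution: c_1e^(5t)(-3,1) + c_2e^(3t)(1,0).

x_1(t) = -3c_1e^(5t) + c_2e^(3t), x_2(t) = c_1e^(5t)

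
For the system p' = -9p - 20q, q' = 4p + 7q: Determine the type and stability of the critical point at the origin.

A = [[-9,-20],[4,7]]; det(A-λI) = λ^2 + 2λ + 17.
λ = -1 ± 4i: negative real part.

stable spiral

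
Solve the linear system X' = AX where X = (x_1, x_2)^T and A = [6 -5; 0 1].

Coefficient matrix A = [[6, -5], [0, 1]].
Characteristic polynomial det(A - λI) = λ^2 - 7λ + 6 = 0.
Eigenvalues λ = 6, 1.
For λ=6: (A-λI) row 1 is [0, -5], so an eigenvector is (1, 0).
For λ=1: (A-λI) row 1 is [5, -5], so an eigenvector is (-1, -1).
General solution: c_1e^(6t)(1,0) + c_2e^(t)(-1,-1).

x_1(t) = c_1e^(6t) - c_2e^(t), x_2(t) = -c_2e^(t)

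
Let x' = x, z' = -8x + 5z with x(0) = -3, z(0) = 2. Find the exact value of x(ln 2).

A = [[1,0],[-8,5]]; eigenvalues λ = 5, 1.
Eigenvectors: (0,-1) for λ=5, (1,2) for λ=1.
From the initial condition, c_1 = -8, c_2 = -3.
x(ln 2) = (-8)(2^5)(0) + (-3)(2^1)(1) = -6.

-6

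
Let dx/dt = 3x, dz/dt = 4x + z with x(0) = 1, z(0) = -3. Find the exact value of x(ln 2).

8

A = [[3,0],[4,1]]; eigenvalues λ = 3, 1.
Eigenvectors: (1,2) for λ=3, (0,-1) for λ=1.
From the initial condition, c_1 = 1, c_2 = 5.
x(ln 2) = (1)(2^3)(1) + (5)(2^1)(0) = 8.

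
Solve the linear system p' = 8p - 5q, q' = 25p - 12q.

p(t) = C_1e^(-2t)sin(5t) - C_2e^(-2t)cos(5t), q(t) = 2C_1e^(-2t)sin(5t) - C_1e^(-2t)cos(5t) - C_2e^(-2t)sin(5t) - 2C_2e^(-2t)cos(5t)

Coefficient matrix A = [[8, -5], [25, -12]].
Characteristic polynomial det(A - λI) = λ^2 + 4λ + 29 = 0.
Eigenvalues λ = -2 ± 5i (complex conjugate pair).
For λ=-2+5i: an eigenvector is (0,-1) - i(1,2) = (0 - i, -1 - 2i).
A real fundamental pair from Re and Im of e^((-2+5i)t)v: X_1 = e^(-2t)(cos(5t)·(0,-1) + sin(5t)·(1,2)), X_2 = e^(-2t)(sin(5t)·(0,-1) - cos(5t)·(1,2)).
General solution: C_1X_1 + C_2X_2.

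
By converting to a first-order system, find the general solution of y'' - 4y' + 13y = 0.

Let x_1 = y, x_2 = y'. Then x_1' = x_2 and x_2' = -13x_1 + 4x_2.
A = [[0,1],[-13,4]]; det(A-λI) = λ^2 - 4λ + 13.
Eigenvalues λ = 2 ± 3i.

y(t) = c_1e^(2t)cos(3t) + c_2e^(2t)sin(3t)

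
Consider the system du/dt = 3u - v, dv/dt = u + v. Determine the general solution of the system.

u(t) = -C_1e^(2t) - C_2te^(2t) - 2C_2e^(2t), v(t) = -C_1e^(2t) - C_2te^(2t) - C_2e^(2t)

Coefficient matrix A = [[3, -1], [1, 1]].
Characteristic polynomial det(A - λI) = λ^2 - 4λ + 4 = 0.
Single eigenvalue λ = 2 with algebraic multiplicity 2.
Eigenvector v = (-1,-1); generalized eigenvector w with (A-λI)w=v is (-2,-1).
General solution: e^(2t)[C_1·v + C_2·(t·v + w)].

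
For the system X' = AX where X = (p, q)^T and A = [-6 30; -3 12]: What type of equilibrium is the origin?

unstable spiral

A = [[-6,30],[-3,12]]; det(A-λI) = λ^2 - 6λ + 18.
λ = 3 ± 3i: positive real part.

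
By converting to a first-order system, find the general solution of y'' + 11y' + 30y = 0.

Let x_1 = y, x_2 = y'. Then x_1' = x_2 and x_2' = -30x_1 - 11x_2.
A = [[0,1],[-30,-11]]; det(A-λI) = λ^2 + 11λ + 30.
Eigenvalues λ = -5, -6 with eigenvectors (1,-5), (1,-6).

y(t) = K_1e^(-5t) + K_2e^(-6t)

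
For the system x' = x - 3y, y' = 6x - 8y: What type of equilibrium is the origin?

stable node

A = [[1,-3],[6,-8]]; det(A-λI) = λ^2 + 7λ + 10.
λ = -2, -5: both negative.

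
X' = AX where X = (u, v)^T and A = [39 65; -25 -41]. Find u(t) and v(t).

Coefficient matrix A = [[39, 65], [-25, -41]].
Characteristic polynomial det(A - λI) = λ^2 + 2λ + 26 = 0.
Eigenvalues λ = -1 ± 5i (complex conjugate pair).
For λ=-1+5i: an eigenvector is (-2,1) - i(-3,2) = (-2 + 3i, 1 - 2i).
A real fundamental pair from Re and Im of e^((-1+5i)t)v: X_1 = e^(-t)(cos(5t)·(-2,1) + sin(5t)·(-3,2)), X_2 = e^(-t)(sin(5t)·(-2,1) - cos(5t)·(-3,2)).
General solution: C_1X_1 + C_2X_2.

u(t) = -3C_1e^(-t)sin(5t) - 2C_1e^(-t)cos(5t) - 2C_2e^(-t)sin(5t) + 3C_2e^(-t)cos(5t), v(t) = 2C_1e^(-t)sin(5t) + C_1e^(-t)cos(5t) + C_2e^(-t)sin(5t) - 2C_2e^(-t)cos(5t)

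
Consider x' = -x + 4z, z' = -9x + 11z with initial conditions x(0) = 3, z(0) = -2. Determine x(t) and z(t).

Coefficient matrix A = [[-1, 4], [-9, 11]].
Characteristic polynomial det(A - λI) = λ^2 - 10λ + 25 = 0.
Single eigenvalue λ = 5 with algebraic multiplicity 2.
Eigenvector v = (-2,-3); generalized eigenvector w with (A-λI)w=v is (-1,-2).
General solution: e^(5t)[C_1·v + C_2·(t·v + w)].
Applying x(0)=3, z(0)=-2 gives C_1=-8, C_2=13.

x(t) = -26te^(5t) + 3e^(5t), z(t) = -39te^(5t) - 2e^(5t)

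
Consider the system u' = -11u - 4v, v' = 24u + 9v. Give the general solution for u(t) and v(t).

Coefficient matrix A = [[-11, -4], [24, 9]].
Characteristic polynomial det(A - λI) = λ^2 + 2λ - 3 = 0.
Eigenvalues λ = 1, -3.
For λ=1: (A-λI) row 1 is [-12, -4], so an eigenvector is (-1, 3).
For λ=-3: (A-λI) row 1 is [-8, -4], so an eigenvector is (1, -2).
General solution: C_1e^(t)(-1,3) + C_2e^(-3t)(1,-2).

u(t) = -C_1e^(t) + C_2e^(-3t), v(t) = 3C_1e^(t) - 2C_2e^(-3t)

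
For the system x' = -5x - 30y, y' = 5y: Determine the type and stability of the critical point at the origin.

A = [[-5,-30],[0,5]]; det(A-λI) = λ^2 - 25.
λ = 5, -5: opposite signs.

saddle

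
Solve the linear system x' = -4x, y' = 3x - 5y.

x(t) = -K_2e^(-4t), y(t) = -K_1e^(-5t) - 3K_2e^(-4t)

Coefficient matrix A = [[-4, 0], [3, -5]].
Characteristic polynomial det(A - λI) = λ^2 + 9λ + 20 = 0.
Eigenvalues λ = -5, -4.
For λ=-5: (A-λI) row 1 is [1, 0], so an eigenvector is (0, -1).
For λ=-4: (A-λI) row 2 is [3, -1], so an eigenvector is (-1, -3).
General solution: K_1e^(-5t)(0,-1) + K_2e^(-4t)(-1,-3).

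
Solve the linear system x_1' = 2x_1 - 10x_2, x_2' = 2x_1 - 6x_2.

Coefficient matrix A = [[2, -10], [2, -6]].
Characteristic polynomial det(A - λI) = λ^2 + 4λ + 8 = 0.
Eigenvalues λ = -2 ± 2i (complex conjugate pair).
For λ=-2+2i: an eigenvector is (2,1) - i(-1,0) = (2 + i, 1).
A real fundamental pair from Re and Im of e^((-2+2i)t)v: X_1 = e^(-2t)(cos(2t)·(2,1) + sin(2t)·(-1,0)), X_2 = e^(-2t)(sin(2t)·(2,1) - cos(2t)·(-1,0)).
General solution: K_1X_1 + K_2X_2.

x_1(t) = -K_1e^(-2t)sin(2t) + 2K_1e^(-2t)cos(2t) + 2K_2e^(-2t)sin(2t) + K_2e^(-2t)cos(2t), x_2(t) = K_1e^(-2t)cos(2t) + K_2e^(-2t)sin(2t)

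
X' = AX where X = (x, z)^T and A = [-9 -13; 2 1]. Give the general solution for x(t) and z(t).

Coefficient matrix A = [[-9, -13], [2, 1]].
Characteristic polynomial det(A - λI) = λ^2 + 8λ + 17 = 0.
Eigenvalues λ = -4 ± i (complex conjugate pair).
For λ=-4+i: an eigenvector is (-3,1) - i(2,-1) = (-3 - 2i, 1 + i).
A real fundamental pair from Re and Im of e^((-4+i)t)v: X_1 = e^(-4t)(cos(t)·(-3,1) + sin(t)·(2,-1)), X_2 = e^(-4t)(sin(t)·(-3,1) - cos(t)·(2,-1)).
General solution: C_1X_1 + C_2X_2.

x(t) = 2C_1e^(-4t)sin(t) - 3C_1e^(-4t)cos(t) - 3C_2e^(-4t)sin(t) - 2C_2e^(-4t)cos(t), z(t) = -C_1e^(-4t)sin(t) + C_1e^(-4t)cos(t) + C_2e^(-4t)sin(t) + C_2e^(-4t)cos(t)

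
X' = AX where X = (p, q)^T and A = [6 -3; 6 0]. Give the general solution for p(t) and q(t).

Coefficient matrix A = [[6, -3], [6, 0]].
Characteristic polynomial det(A - λI) = λ^2 - 6λ + 18 = 0.
Eigenvalues λ = 3 ± 3i (complex conjugate pair).
For λ=3+3i: an eigenvector is (0,-1) - i(1,1) = (0 - i, -1 - i).
A real fundamental pair from Re and Im of e^((3+3i)t)v: X_1 = e^(3t)(cos(3t)·(0,-1) + sin(3t)·(1,1)), X_2 = e^(3t)(sin(3t)·(0,-1) - cos(3t)·(1,1)).
General solution: C_1X_1 + C_2X_2.

p(t) = C_1e^(3t)sin(3t) - C_2e^(3t)cos(3t), q(t) = C_1e^(3t)sin(3t) - C_1e^(3t)cos(3t) - C_2e^(3t)sin(3t) - C_2e^(3t)cos(3t)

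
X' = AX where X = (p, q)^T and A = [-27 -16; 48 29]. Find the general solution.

Coefficient matrix A = [[-27, -16], [48, 29]].
Characteristic polynomial det(A - λI) = λ^2 - 2λ - 15 = 0.
Eigenvalues λ = 5, -3.
For λ=5: (A-λI) row 1 is [-32, -16], so an eigenvector is (-1, 2).
For λ=-3: (A-λI) row 1 is [-24, -16], so an eigenvector is (-2, 3).
General solution: K_1e^(5t)(-1,2) + K_2e^(-3t)(-2,3).

p(t) = -K_1e^(5t) - 2K_2e^(-3t), q(t) = 2K_1e^(5t) + 3K_2e^(-3t)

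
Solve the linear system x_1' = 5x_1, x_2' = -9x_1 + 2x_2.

x_1(t) = -K_1e^(5t), x_2(t) = 3K_1e^(5t) + K_2e^(2t)

Coefficient matrix A = [[5, 0], [-9, 2]].
Characteristic polynomial det(A - λI) = λ^2 - 7λ + 10 = 0.
Eigenvalues λ = 5, 2.
For λ=5: (A-λI) row 2 is [-9, -3], so an eigenvector is (-1, 3).
For λ=2: (A-λI) row 1 is [3, 0], so an eigenvector is (0, 1).
General solution: K_1e^(5t)(-1,3) + K_2e^(2t)(0,1).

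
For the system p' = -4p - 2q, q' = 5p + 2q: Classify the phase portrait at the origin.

stable spiral

A = [[-4,-2],[5,2]]; det(A-λI) = λ^2 + 2λ + 2.
λ = -1 ± i: negative real part.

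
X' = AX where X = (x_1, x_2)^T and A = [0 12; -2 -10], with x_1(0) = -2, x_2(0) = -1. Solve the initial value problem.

x_1(t) = -12e^(-4t) + 10e^(-6t), x_2(t) = 4e^(-4t) - 5e^(-6t)

Coefficient matrix A = [[0, 12], [-2, -10]].
Characteristic polynomial det(A - λI) = λ^2 + 10λ + 24 = 0.
Eigenvalues λ = -4, -6.
For λ=-4: (A-λI) row 1 is [4, 12], so an eigenvector is (-3, 1).
For λ=-6: (A-λI) row 1 is [6, 12], so an eigenvector is (-2, 1).
General solution: K_1e^(-4t)(-3,1) + K_2e^(-6t)(-2,1).
Applying x_1(0)=-2, x_2(0)=-1 gives K_1=4, K_2=-5.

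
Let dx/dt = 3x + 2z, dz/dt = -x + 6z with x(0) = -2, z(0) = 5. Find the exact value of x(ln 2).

A = [[3,2],[-1,6]]; eigenvalues λ = 5, 4.
Eigenvectors: (1,1) for λ=5, (-2,-1) for λ=4.
From the initial condition, c_1 = 12, c_2 = 7.
x(ln 2) = (12)(2^5)(1) + (7)(2^4)(-2) = 160.

160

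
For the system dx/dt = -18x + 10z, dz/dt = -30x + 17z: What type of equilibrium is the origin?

saddle

A = [[-18,10],[-30,17]]; det(A-λI) = λ^2 + λ - 6.
λ = 2, -3: opposite signs.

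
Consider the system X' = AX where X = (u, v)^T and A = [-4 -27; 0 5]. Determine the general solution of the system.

Coefficient matrix A = [[-4, -27], [0, 5]].
Characteristic polynomial det(A - λI) = λ^2 - λ - 20 = 0.
Eigenvalues λ = -4, 5.
For λ=-4: (A-λI) row 1 is [0, -27], so an eigenvector is (-1, 0).
For λ=5: (A-λI) row 1 is [-9, -27], so an eigenvector is (3, -1).
General solution: K_1e^(-4t)(-1,0) + K_2e^(5t)(3,-1).

u(t) = -K_1e^(-4t) + 3K_2e^(5t), v(t) = -K_2e^(5t)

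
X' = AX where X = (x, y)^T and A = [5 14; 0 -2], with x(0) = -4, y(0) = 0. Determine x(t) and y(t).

x(t) = -4e^(5t), y(t) = 0

Coefficient matrix A = [[5, 14], [0, -2]].
Characteristic polynomial det(A - λI) = λ^2 - 3λ - 10 = 0.
Eigenvalues λ = -2, 5.
For λ=-2: (A-λI) row 1 is [7, 14], so an eigenvector is (-2, 1).
For λ=5: (A-λI) row 1 is [0, 14], so an eigenvector is (-1, 0).
General solution: C_1e^(-2t)(-2,1) + C_2e^(5t)(-1,0).
Applying x(0)=-4, y(0)=0 gives C_1=0, C_2=4.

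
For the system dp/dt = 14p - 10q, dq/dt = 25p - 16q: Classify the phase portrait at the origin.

stable spiral

A = [[14,-10],[25,-16]]; det(A-λI) = λ^2 + 2λ + 26.
λ = -1 ± 5i: negative real part.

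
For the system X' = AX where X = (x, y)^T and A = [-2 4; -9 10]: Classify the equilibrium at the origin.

unstable improper node

A = [[-2,4],[-9,10]]; det(A-λI) = λ^2 - 8λ + 16.
repeated λ = 4 with a single eigenvector.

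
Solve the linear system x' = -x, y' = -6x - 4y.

x(t) = -c_1e^(-t), y(t) = 2c_1e^(-t) + c_2e^(-4t)

Coefficient matrix A = [[-1, 0], [-6, -4]].
Characteristic polynomial det(A - λI) = λ^2 + 5λ + 4 = 0.
Eigenvalues λ = -1, -4.
For λ=-1: (A-λI) row 2 is [-6, -3], so an eigenvector is (-1, 2).
For λ=-4: (A-λI) row 1 is [3, 0], so an eigenvector is (0, 1).
General solution: c_1e^(-t)(-1,2) + c_2e^(-4t)(0,1).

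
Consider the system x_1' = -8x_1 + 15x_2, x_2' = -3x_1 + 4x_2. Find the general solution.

Coefficient matrix A = [[-8, 15], [-3, 4]].
Characteristic polynomial det(A - λI) = λ^2 + 4λ + 13 = 0.
Eigenvalues λ = -2 ± 3i (complex conjugate pair).
For λ=-2+3i: an eigenvector is (2,1) - i(1,0) = (2 - i, 1).
A real fundamental pair from Re and Im of e^((-2+3i)t)v: X_1 = e^(-2t)(cos(3t)·(2,1) + sin(3t)·(1,0)), X_2 = e^(-2t)(sin(3t)·(2,1) - cos(3t)·(1,0)).
General solution: c_1X_1 + c_2X_2.

x_1(t) = c_1e^(-2t)sin(3t) + 2c_1e^(-2t)cos(3t) + 2c_2e^(-2t)sin(3t) - c_2e^(-2t)cos(3t), x_2(t) = c_1e^(-2t)cos(3t) + c_2e^(-2t)sin(3t)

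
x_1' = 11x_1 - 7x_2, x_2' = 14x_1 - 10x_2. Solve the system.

Coefficient matrix A = [[11, -7], [14, -10]].
Characteristic polynomial det(A - λI) = λ^2 - λ - 12 = 0.
Eigenvalues λ = -3, 4.
For λ=-3: (A-λI) row 1 is [14, -7], so an eigenvector is (-1, -2).
For λ=4: (A-λI) row 1 is [7, -7], so an eigenvector is (1, 1).
General solution: C_1e^(-3t)(-1,-2) + C_2e^(4t)(1,1).

x_1(t) = -C_1e^(-3t) + C_2e^(4t), x_2(t) = -2C_1e^(-3t) + C_2e^(4t)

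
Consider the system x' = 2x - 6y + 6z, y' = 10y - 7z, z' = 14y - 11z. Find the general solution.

x(t) = K_1e^(2t) - K_3e^(-4t), y(t) = K_2e^(3t) + K_3e^(-4t), z(t) = K_2e^(3t) + 2K_3e^(-4t)

Coefficient matrix A = [[2, -6, 6], [0, 10, -7], [0, 14, -11]].
det(A - λI) = 0 gives eigenvalues λ = 2, 3, -4.
For λ=2: eigenvector (1,0,0).
For λ=3: eigenvector (0,1,1).
For λ=-4: eigenvector (-1,1,2).
General solution: K_1e^(2t)(1,0,0) + K_2e^(3t)(0,1,1) + K_3e^(-4t)(-1,1,2).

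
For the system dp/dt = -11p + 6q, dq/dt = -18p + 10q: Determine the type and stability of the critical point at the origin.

saddle

A = [[-11,6],[-18,10]]; det(A-λI) = λ^2 + λ - 2.
λ = 1, -2: opposite signs.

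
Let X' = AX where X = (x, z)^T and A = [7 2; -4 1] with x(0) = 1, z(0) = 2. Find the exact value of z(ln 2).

A = [[7,2],[-4,1]]; eigenvalues λ = 5, 3.
Eigenvectors: (-1,1) for λ=5, (-1,2) for λ=3.
From the initial condition, c_1 = -4, c_2 = 3.
z(ln 2) = (-4)(2^5)(1) + (3)(2^3)(2) = -80.

-80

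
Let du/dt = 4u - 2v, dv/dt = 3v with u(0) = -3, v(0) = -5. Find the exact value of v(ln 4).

A = [[4,-2],[0,3]]; eigenvalues λ = 4, 3.
Eigenvectors: (-1,0) for λ=4, (-2,-1) for λ=3.
From the initial condition, c_1 = -7, c_2 = 5.
v(ln 4) = (-7)(4^4)(0) + (5)(4^3)(-1) = -320.

-320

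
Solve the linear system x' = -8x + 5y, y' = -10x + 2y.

x(t) = -c_1e^(-3t)cos(5t) - c_2e^(-3t)sin(5t), y(t) = c_1e^(-3t)sin(5t) - c_1e^(-3t)cos(5t) - c_2e^(-3t)sin(5t) - c_2e^(-3t)cos(5t)

Coefficient matrix A = [[-8, 5], [-10, 2]].
Characteristic polynomial det(A - λI) = λ^2 + 6λ + 34 = 0.
Eigenvalues λ = -3 ± 5i (complex conjugate pair).
For λ=-3+5i: an eigenvector is (-1,-1) - i(0,1) = (-1, -1 - i).
A real fundamental pair from Re and Im of e^((-3+5i)t)v: X_1 = e^(-3t)(cos(5t)·(-1,-1) + sin(5t)·(0,1)), X_2 = e^(-3t)(sin(5t)·(-1,-1) - cos(5t)·(0,1)).
General solution: c_1X_1 + c_2X_2.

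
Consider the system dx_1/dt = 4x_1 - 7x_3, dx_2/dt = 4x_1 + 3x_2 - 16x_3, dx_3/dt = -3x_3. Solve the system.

x_1(t) = c_1e^(4t) + c_3e^(-3t), x_2(t) = 4c_1e^(4t) + c_2e^(3t) + 2c_3e^(-3t), x_3(t) = c_3e^(-3t)

Coefficient matrix A = [[4, 0, -7], [4, 3, -16], [0, 0, -3]].
det(A - λI) = 0 gives eigenvalues λ = 4, 3, -3.
For λ=4: eigenvector (1,4,0).
For λ=3: eigenvector (0,1,0).
For λ=-3: eigenvector (1,2,1).
General solution: c_1e^(4t)(1,4,0) + c_2e^(3t)(0,1,0) + c_3e^(-3t)(1,2,1).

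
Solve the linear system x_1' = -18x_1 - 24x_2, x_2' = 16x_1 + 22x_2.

Coefficient matrix A = [[-18, -24], [16, 22]].
Characteristic polynomial det(A - λI) = λ^2 - 4λ - 12 = 0.
Eigenvalues λ = -2, 6.
For λ=-2: (A-λI) row 1 is [-16, -24], so an eigenvector is (3, -2).
For λ=6: (A-λI) row 1 is [-24, -24], so an eigenvector is (-1, 1).
General solution: K_1e^(-2t)(3,-2) + K_2e^(6t)(-1,1).

x_1(t) = 3K_1e^(-2t) - K_2e^(6t), x_2(t) = -2K_1e^(-2t) + K_2e^(6t)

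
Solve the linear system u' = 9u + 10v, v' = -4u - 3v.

u(t) = 2C_1e^(3t)sin(2t) - C_1e^(3t)cos(2t) - C_2e^(3t)sin(2t) - 2C_2e^(3t)cos(2t), v(t) = -C_1e^(3t)sin(2t) + C_1e^(3t)cos(2t) + C_2e^(3t)sin(2t) + C_2e^(3t)cos(2t)

Coefficient matrix A = [[9, 10], [-4, -3]].
Characteristic polynomial det(A - λI) = λ^2 - 6λ + 13 = 0.
Eigenvalues λ = 3 ± 2i (complex conjugate pair).
For λ=3+2i: an eigenvector is (-1,1) - i(2,-1) = (-1 - 2i, 1 + i).
A real fundamental pair from Re and Im of e^((3+2i)t)v: X_1 = e^(3t)(cos(2t)·(-1,1) + sin(2t)·(2,-1)), X_2 = e^(3t)(sin(2t)·(-1,1) - cos(2t)·(2,-1)).
General solution: C_1X_1 + C_2X_2.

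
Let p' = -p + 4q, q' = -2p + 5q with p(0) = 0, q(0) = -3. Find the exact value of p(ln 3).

-144

A = [[-1,4],[-2,5]]; eigenvalues λ = 1, 3.
Eigenvectors: (-2,-1) for λ=1, (1,1) for λ=3.
From the initial condition, c_1 = -3, c_2 = -6.
p(ln 3) = (-3)(3^1)(-2) + (-6)(3^3)(1) = -144.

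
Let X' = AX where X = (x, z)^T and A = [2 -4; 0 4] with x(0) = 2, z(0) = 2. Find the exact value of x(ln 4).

A = [[2,-4],[0,4]]; eigenvalues λ = 2, 4.
Eigenvectors: (-1,0) for λ=2, (-2,1) for λ=4.
From the initial condition, c_1 = -6, c_2 = 2.
x(ln 4) = (-6)(4^2)(-1) + (2)(4^4)(-2) = -928.

-928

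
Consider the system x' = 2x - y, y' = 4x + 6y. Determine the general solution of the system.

x(t) = K_1e^(4t) + K_2te^(4t) - 2K_2e^(4t), y(t) = -2K_1e^(4t) - 2K_2te^(4t) + 3K_2e^(4t)

Coefficient matrix A = [[2, -1], [4, 6]].
Characteristic polynomial det(A - λI) = λ^2 - 8λ + 16 = 0.
Single eigenvalue λ = 4 with algebraic multiplicity 2.
Eigenvector v = (1,-2); generalized eigenvector w with (A-λI)w=v is (-2,3).
General solution: e^(4t)[K_1·v + K_2·(t·v + w)].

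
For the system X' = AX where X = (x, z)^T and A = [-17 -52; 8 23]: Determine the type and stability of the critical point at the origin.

A = [[-17,-52],[8,23]]; det(A-λI) = λ^2 - 6λ + 25.
λ = 3 ± 4i: positive real part.

unstable spiral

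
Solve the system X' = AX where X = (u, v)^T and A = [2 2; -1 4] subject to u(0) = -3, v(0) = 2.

Coefficient matrix A = [[2, 2], [-1, 4]].
Characteristic polynomial det(A - λI) = λ^2 - 6λ + 10 = 0.
Eigenvalues λ = 3 ± i (complex conjugate pair).
For λ=3+i: an eigenvector is (1,0) - i(-1,-1) = (1 + i, 0 + i).
A real fundamental pair from Re and Im of e^((3+i)t)v: X_1 = e^(3t)(cos(t)·(1,0) + sin(t)·(-1,-1)), X_2 = e^(3t)(sin(t)·(1,0) - cos(t)·(-1,-1)).
General solution: K_1X_1 + K_2X_2.
Applying u(0)=-3, v(0)=2 gives K_1=-5, K_2=2.

u(t) = 7e^(3t)sin(t) - 3e^(3t)cos(t), v(t) = 5e^(3t)sin(t) + 2e^(3t)cos(t)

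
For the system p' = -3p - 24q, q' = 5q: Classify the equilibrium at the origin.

A = [[-3,-24],[0,5]]; det(A-λI) = λ^2 - 2λ - 15.
λ = -3, 5: opposite signs.

saddle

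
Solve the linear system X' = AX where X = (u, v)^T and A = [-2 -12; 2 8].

u(t) = -2C_1e^(4t) + 3C_2e^(2t), v(t) = C_1e^(4t) - C_2e^(2t)

Coefficient matrix A = [[-2, -12], [2, 8]].
Characteristic polynomial det(A - λI) = λ^2 - 6λ + 8 = 0.
Eigenvalues λ = 4, 2.
For λ=4: (A-λI) row 1 is [-6, -12], so an eigenvector is (-2, 1).
For λ=2: (A-λI) row 1 is [-4, -12], so an eigenvector is (3, -1).
General solution: C_1e^(4t)(-2,1) + C_2e^(2t)(3,-1).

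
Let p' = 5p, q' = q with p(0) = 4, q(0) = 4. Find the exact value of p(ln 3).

972

A = [[5,0],[0,1]]; eigenvalues λ = 1, 5.
Eigenvectors: (0,1) for λ=1, (-1,0) for λ=5.
From the initial condition, c_1 = 4, c_2 = -4.
p(ln 3) = (4)(3^1)(0) + (-4)(3^5)(-1) = 972.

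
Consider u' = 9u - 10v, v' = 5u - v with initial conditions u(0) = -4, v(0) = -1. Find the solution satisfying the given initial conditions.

Coefficient matrix A = [[9, -10], [5, -1]].
Characteristic polynomial det(A - λI) = λ^2 - 8λ + 41 = 0.
Eigenvalues λ = 4 ± 5i (complex conjugate pair).
For λ=4+5i: an eigenvector is (1,1) - i(-1,0) = (1 + i, 1).
A real fundamental pair from Re and Im of e^((4+5i)t)v: X_1 = e^(4t)(cos(5t)·(1,1) + sin(5t)·(-1,0)), X_2 = e^(4t)(sin(5t)·(1,1) - cos(5t)·(-1,0)).
General solution: K_1X_1 + K_2X_2.
Applying u(0)=-4, v(0)=-1 gives K_1=-1, K_2=-3.

u(t) = -2e^(4t)sin(5t) - 4e^(4t)cos(5t), v(t) = -3e^(4t)sin(5t) - e^(4t)cos(5t)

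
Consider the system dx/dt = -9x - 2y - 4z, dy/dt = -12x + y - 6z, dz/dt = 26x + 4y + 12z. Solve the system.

x(t) = c_1e^(-t) - c_2e^(t), y(t) = c_2e^(t) - 2c_3e^(4t), z(t) = -2c_1e^(-t) + 2c_2e^(t) + c_3e^(4t)

Coefficient matrix A = [[-9, -2, -4], [-12, 1, -6], [26, 4, 12]].
det(A - λI) = 0 gives eigenvalues λ = -1, 1, 4.
For λ=-1: eigenvector (1,0,-2).
For λ=1: eigenvector (-1,1,2).
For λ=4: eigenvector (0,-2,1).
General solution: c_1e^(-t)(1,0,-2) + c_2e^(t)(-1,1,2) + c_3e^(4t)(0,-2,1).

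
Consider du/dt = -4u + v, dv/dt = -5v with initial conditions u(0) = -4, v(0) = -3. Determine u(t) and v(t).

u(t) = -7e^(-4t) + 3e^(-5t), v(t) = -3e^(-5t)

Coefficient matrix A = [[-4, 1], [0, -5]].
Characteristic polynomial det(A - λI) = λ^2 + 9λ + 20 = 0.
Eigenvalues λ = -5, -4.
For λ=-5: (A-λI) row 1 is [1, 1], so an eigenvector is (-1, 1).
For λ=-4: (A-λI) row 1 is [0, 1], so an eigenvector is (-1, 0).
General solution: c_1e^(-5t)(-1,1) + c_2e^(-4t)(-1,0).
Applying u(0)=-4, v(0)=-3 gives c_1=-3, c_2=7.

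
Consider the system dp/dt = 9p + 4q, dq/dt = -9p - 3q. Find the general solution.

Coefficient matrix A = [[9, 4], [-9, -3]].
Characteristic polynomial det(A - λI) = λ^2 - 6λ + 9 = 0.
Single eigenvalue λ = 3 with algebraic multiplicity 2.
Eigenvector v = (2,-3); generalized eigenvector w with (A-λI)w=v is (-1,2).
General solution: e^(3t)[C_1·v + C_2·(t·v + w)].

p(t) = 2C_1e^(3t) + 2C_2te^(3t) - C_2e^(3t), q(t) = -3C_1e^(3t) - 3C_2te^(3t) + 2C_2e^(3t)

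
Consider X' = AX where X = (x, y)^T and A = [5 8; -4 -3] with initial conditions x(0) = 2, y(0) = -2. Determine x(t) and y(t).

x(t) = -2e^(t)sin(4t) + 2e^(t)cos(4t), y(t) = -2e^(t)cos(4t)

Coefficient matrix A = [[5, 8], [-4, -3]].
Characteristic polynomial det(A - λI) = λ^2 - 2λ + 17 = 0.
Eigenvalues λ = 1 ± 4i (complex conjugate pair).
For λ=1+4i: an eigenvector is (-1,0) - i(-1,1) = (-1 + i, 0 - i).
A real fundamental pair from Re and Im of e^((1+4i)t)v: X_1 = e^(t)(cos(4t)·(-1,0) + sin(4t)·(-1,1)), X_2 = e^(t)(sin(4t)·(-1,0) - cos(4t)·(-1,1)).
General solution: c_1X_1 + c_2X_2.
Applying x(0)=2, y(0)=-2 gives c_1=0, c_2=2.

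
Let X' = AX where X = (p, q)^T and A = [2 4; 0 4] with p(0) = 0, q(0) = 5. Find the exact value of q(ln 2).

80

A = [[2,4],[0,4]]; eigenvalues λ = 4, 2.
Eigenvectors: (-2,-1) for λ=4, (-1,0) for λ=2.
From the initial condition, c_1 = -5, c_2 = 10.
q(ln 2) = (-5)(2^4)(-1) + (10)(2^2)(0) = 80.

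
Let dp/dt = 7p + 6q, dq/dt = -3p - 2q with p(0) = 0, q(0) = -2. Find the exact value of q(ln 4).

496

A = [[7,6],[-3,-2]]; eigenvalues λ = 4, 1.
Eigenvectors: (2,-1) for λ=4, (1,-1) for λ=1.
From the initial condition, c_1 = -2, c_2 = 4.
q(ln 4) = (-2)(4^4)(-1) + (4)(4^1)(-1) = 496.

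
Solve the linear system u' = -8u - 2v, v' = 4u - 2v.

u(t) = -K_1e^(-4t) + K_2e^(-6t), v(t) = 2K_1e^(-4t) - K_2e^(-6t)

Coefficient matrix A = [[-8, -2], [4, -2]].
Characteristic polynomial det(A - λI) = λ^2 + 10λ + 24 = 0.
Eigenvalues λ = -4, -6.
For λ=-4: (A-λI) row 1 is [-4, -2], so an eigenvector is (-1, 2).
For λ=-6: (A-λI) row 1 is [-2, -2], so an eigenvector is (1, -1).
General solution: K_1e^(-4t)(-1,2) + K_2e^(-6t)(1,-1).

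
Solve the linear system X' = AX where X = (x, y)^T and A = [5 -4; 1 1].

x(t) = 2C_1e^(3t) + 2C_2te^(3t) + C_2e^(3t), y(t) = C_1e^(3t) + C_2te^(3t)

Coefficient matrix A = [[5, -4], [1, 1]].
Characteristic polynomial det(A - λI) = λ^2 - 6λ + 9 = 0.
Single eigenvalue λ = 3 with algebraic multiplicity 2.
Eigenvector v = (2,1); generalized eigenvector w with (A-λI)w=v is (1,0).
General solution: e^(3t)[C_1·v + C_2·(t·v + w)].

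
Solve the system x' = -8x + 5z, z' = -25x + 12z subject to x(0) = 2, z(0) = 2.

Coefficient matrix A = [[-8, 5], [-25, 12]].
Characteristic polynomial det(A - λI) = λ^2 - 4λ + 29 = 0.
Eigenvalues λ = 2 ± 5i (complex conjugate pair).
For λ=2+5i: an eigenvector is (1,2) - i(0,-1) = (1, 2 + i).
A real fundamental pair from Re and Im of e^((2+5i)t)v: X_1 = e^(2t)(cos(5t)·(1,2) + sin(5t)·(0,-1)), X_2 = e^(2t)(sin(5t)·(1,2) - cos(5t)·(0,-1)).
General solution: c_1X_1 + c_2X_2.
Applying x(0)=2, z(0)=2 gives c_1=2, c_2=-2.

x(t) = -2e^(2t)sin(5t) + 2e^(2t)cos(5t), z(t) = -6e^(2t)sin(5t) + 2e^(2t)cos(5t)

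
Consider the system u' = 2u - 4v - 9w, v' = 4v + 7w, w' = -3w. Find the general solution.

Coefficient matrix A = [[2, -4, -9], [0, 4, 7], [0, 0, -3]].
det(A - λI) = 0 gives eigenvalues λ = 2, -3, 4.
For λ=2: eigenvector (1,0,0).
For λ=-3: eigenvector (1,-1,1).
For λ=4: eigenvector (-2,1,0).
General solution: C_1e^(2t)(1,0,0) + C_2e^(-3t)(1,-1,1) + C_3e^(4t)(-2,1,0).

u(t) = C_1e^(2t) + C_2e^(-3t) - 2C_3e^(4t), v(t) = -C_2e^(-3t) + C_3e^(4t), w(t) = C_2e^(-3t)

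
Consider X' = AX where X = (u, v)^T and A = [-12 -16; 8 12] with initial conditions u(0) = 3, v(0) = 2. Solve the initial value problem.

u(t) = -7e^(4t) + 10e^(-4t), v(t) = 7e^(4t) - 5e^(-4t)

Coefficient matrix A = [[-12, -16], [8, 12]].
Characteristic polynomial det(A - λI) = λ^2 - 16 = 0.
Eigenvalues λ = -4, 4.
For λ=-4: (A-λI) row 1 is [-8, -16], so an eigenvector is (-2, 1).
For λ=4: (A-λI) row 1 is [-16, -16], so an eigenvector is (-1, 1).
General solution: C_1e^(-4t)(-2,1) + C_2e^(4t)(-1,1).
Applying u(0)=3, v(0)=2 gives C_1=-5, C_2=7.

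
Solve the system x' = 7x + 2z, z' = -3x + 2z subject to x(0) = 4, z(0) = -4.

Coefficient matrix A = [[7, 2], [-3, 2]].
Characteristic polynomial det(A - λI) = λ^2 - 9λ + 20 = 0.
Eigenvalues λ = 5, 4.
For λ=5: (A-λI) row 1 is [2, 2], so an eigenvector is (-1, 1).
For λ=4: (A-λI) row 1 is [3, 2], so an eigenvector is (2, -3).
General solution: K_1e^(5t)(-1,1) + K_2e^(4t)(2,-3).
Applying x(0)=4, z(0)=-4 gives K_1=-4, K_2=0.

x(t) = 4e^(5t), z(t) = -4e^(5t)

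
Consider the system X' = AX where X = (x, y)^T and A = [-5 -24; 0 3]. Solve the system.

x(t) = -3K_1e^(3t) + K_2e^(-5t), y(t) = K_1e^(3t)

Coefficient matrix A = [[-5, -24], [0, 3]].
Characteristic polynomial det(A - λI) = λ^2 + 2λ - 15 = 0.
Eigenvalues λ = 3, -5.
For λ=3: (A-λI) row 1 is [-8, -24], so an eigenvector is (-3, 1).
For λ=-5: (A-λI) row 1 is [0, -24], so an eigenvector is (1, 0).
General solution: K_1e^(3t)(-3,1) + K_2e^(-5t)(1,0).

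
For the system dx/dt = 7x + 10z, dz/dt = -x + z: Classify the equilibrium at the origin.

unstable spiral

A = [[7,10],[-1,1]]; det(A-λI) = λ^2 - 8λ + 17.
λ = 4 ± i: positive real part.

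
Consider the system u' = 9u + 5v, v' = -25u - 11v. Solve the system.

u(t) = C_1e^(-t)cos(5t) + C_2e^(-t)sin(5t), v(t) = -C_1e^(-t)sin(5t) - 2C_1e^(-t)cos(5t) - 2C_2e^(-t)sin(5t) + C_2e^(-t)cos(5t)

Coefficient matrix A = [[9, 5], [-25, -11]].
Characteristic polynomial det(A - λI) = λ^2 + 2λ + 26 = 0.
Eigenvalues λ = -1 ± 5i (complex conjugate pair).
For λ=-1+5i: an eigenvector is (1,-2) - i(0,-1) = (1, -2 + i).
A real fundamental pair from Re and Im of e^((-1+5i)t)v: X_1 = e^(-t)(cos(5t)·(1,-2) + sin(5t)·(0,-1)), X_2 = e^(-t)(sin(5t)·(1,-2) - cos(5t)·(0,-1)).
General solution: C_1X_1 + C_2X_2.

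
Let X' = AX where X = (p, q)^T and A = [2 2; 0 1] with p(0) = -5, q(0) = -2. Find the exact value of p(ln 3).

A = [[2,2],[0,1]]; eigenvalues λ = 2, 1.
Eigenvectors: (1,0) for λ=2, (2,-1) for λ=1.
From the initial condition, c_1 = -9, c_2 = 2.
p(ln 3) = (-9)(3^2)(1) + (2)(3^1)(2) = -69.

-69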